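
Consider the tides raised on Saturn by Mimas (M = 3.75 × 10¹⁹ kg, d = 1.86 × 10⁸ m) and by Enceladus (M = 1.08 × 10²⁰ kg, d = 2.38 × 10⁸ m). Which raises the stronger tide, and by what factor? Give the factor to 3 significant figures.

The tide-raising term goes as M/d³ (the gradient of a 1/d² field).
Mimas: (3.75 × 10¹⁹) / (1.86 × 10⁸)³ = 5.828 × 10⁻⁶
Enceladus: (1.08 × 10²⁰) / (2.38 × 10⁸)³ = 8.011 × 10⁻⁶
Ratio (larger/smaller) = 1.37

Enceladus, by a factor of ≈ 1.37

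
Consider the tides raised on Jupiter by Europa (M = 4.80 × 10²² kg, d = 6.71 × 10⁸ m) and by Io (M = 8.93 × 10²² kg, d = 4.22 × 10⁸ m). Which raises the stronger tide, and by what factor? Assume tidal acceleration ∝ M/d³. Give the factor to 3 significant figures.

Tidal stretch scales as M/d³; compute that for each body.
Europa: (4.80 × 10²²) / (6.71 × 10⁸)³ = 1.589 × 10⁻⁴
Io: (8.93 × 10²²) / (4.22 × 10⁸)³ = 1.188 × 10⁻³
Ratio (larger/smaller) = 7.48

Io, by a factor of ≈ 7.48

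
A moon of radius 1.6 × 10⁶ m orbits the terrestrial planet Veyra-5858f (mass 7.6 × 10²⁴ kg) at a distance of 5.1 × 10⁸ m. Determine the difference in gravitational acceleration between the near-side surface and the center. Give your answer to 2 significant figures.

The tidal stretch is the gradient of GM/d² times the body's extent r, hence the 1/d³ dependence.
Δa = 2GMr/d³
   = 2 × (6.674 × 10⁻¹¹) × (7.6 × 10²⁴) × (1.6 × 10⁶) / (5.1 × 10⁸)³
   = 1.2 × 10⁻⁵ m/s²

1.2 × 10⁻⁵ m/s²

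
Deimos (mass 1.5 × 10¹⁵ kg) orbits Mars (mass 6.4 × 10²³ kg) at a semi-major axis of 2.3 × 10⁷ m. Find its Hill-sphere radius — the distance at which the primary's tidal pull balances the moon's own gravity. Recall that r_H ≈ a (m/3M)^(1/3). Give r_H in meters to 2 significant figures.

2.1 × 10⁴ m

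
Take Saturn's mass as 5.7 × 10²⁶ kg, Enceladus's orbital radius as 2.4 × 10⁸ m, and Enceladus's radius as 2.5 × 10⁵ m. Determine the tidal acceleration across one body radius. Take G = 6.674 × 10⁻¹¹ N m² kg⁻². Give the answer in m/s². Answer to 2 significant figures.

1.4 × 10⁻³ m/s²

The tidal stretch is the gradient of GM/d² times the body's extent r, hence the 1/d³ dependence.
Δg = 2GMr/d³
   = 2 × (6.674 × 10⁻¹¹) × (5.7 × 10²⁶) × (2.5 × 10⁵) / (2.4 × 10⁸)³
   = 1.4 × 10⁻³ m/s²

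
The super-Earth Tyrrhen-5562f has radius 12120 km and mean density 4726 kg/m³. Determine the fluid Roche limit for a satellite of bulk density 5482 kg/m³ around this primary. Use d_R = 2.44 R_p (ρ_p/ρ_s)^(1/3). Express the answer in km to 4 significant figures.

d_R = 2.44 × 12120 km × (4726/5482)^(1/3)
    = 28150 km

28150 km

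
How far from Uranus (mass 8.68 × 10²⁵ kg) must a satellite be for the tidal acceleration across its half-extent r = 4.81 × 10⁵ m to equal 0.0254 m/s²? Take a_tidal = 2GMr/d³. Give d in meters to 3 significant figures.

2GMr/d³ = a_tidal  ⇒  d = (2GMr / a_tidal)^(1/3)
d = (2 × 6.674×10⁻¹¹ × (8.68 × 10²⁵) × (4.81 × 10⁵) / (0.0254))^(1/3)
  = 6.03 × 10⁷ m

6.03 × 10⁷ m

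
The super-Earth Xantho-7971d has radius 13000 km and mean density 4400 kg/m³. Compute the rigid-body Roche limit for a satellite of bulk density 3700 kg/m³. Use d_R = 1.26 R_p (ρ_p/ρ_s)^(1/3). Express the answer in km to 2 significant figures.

d_R = 1.26 × 13000 km × (4400/3700)^(1/3)
    = 17000 km

17000 km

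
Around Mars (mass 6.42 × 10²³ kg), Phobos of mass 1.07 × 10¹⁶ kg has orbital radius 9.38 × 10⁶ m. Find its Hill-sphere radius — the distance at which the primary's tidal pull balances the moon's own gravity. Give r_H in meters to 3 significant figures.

1.66 × 10⁴ m

r_H ≈ a (m/3M)^(1/3)
    = (9.38 × 10⁶) × (1.07 × 10¹⁶ / (3 × 6.42 × 10²³))^(1/3)
    = 1.66 × 10⁴ m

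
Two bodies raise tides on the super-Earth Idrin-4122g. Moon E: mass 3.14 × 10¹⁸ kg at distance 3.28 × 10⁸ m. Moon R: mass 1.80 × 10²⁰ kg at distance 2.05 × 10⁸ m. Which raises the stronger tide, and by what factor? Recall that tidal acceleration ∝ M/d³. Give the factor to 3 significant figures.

Moon R, by a factor of ≈ 235

Tidal acceleration ∝ M/d³, so compare M/d³ for each.
Moon E: (3.14 × 10¹⁸) / (3.28 × 10⁸)³ = 8.898 × 10⁻⁸
Moon R: (1.80 × 10²⁰) / (2.05 × 10⁸)³ = 2.089 × 10⁻⁵
Ratio (larger/smaller) = 235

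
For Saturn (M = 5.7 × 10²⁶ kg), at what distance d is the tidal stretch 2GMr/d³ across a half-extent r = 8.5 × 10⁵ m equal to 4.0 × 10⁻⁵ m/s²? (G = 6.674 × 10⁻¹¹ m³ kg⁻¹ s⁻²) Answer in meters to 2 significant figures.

1.2 × 10⁹ m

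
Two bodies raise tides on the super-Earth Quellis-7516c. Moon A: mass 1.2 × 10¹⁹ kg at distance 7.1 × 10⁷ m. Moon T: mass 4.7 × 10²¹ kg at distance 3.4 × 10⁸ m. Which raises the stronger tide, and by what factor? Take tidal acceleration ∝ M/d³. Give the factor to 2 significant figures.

Moon T, by a factor of ≈ 3.6

Tidal stretch scales as M/d³; compute that for each body.
Moon A: (1.2 × 10¹⁹) / (7.1 × 10⁷)³ = 3.353 × 10⁻⁵
Moon T: (4.7 × 10²¹) / (3.4 × 10⁸)³ = 1.196 × 10⁻⁴
Ratio (larger/smaller) = 3.6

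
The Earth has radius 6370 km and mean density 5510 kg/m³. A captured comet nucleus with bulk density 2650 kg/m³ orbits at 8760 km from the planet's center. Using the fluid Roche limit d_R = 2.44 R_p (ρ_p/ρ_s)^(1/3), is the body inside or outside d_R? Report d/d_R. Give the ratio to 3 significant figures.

d_R = 2.44 × (6370 km) × (5510/2650)^(1/3) = 19840 km
d/d_R = (8760) / (19840) = 0.442
Since d/d_R < 1, the body is inside the Roche limit.

inside; d/d_R ≈ 0.442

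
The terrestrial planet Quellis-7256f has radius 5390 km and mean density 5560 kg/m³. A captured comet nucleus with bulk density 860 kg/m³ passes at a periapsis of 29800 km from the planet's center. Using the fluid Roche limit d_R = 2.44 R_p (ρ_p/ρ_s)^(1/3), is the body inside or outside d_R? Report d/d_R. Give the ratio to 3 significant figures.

outside; d/d_R ≈ 1.22

d_R = 2.44 × (5390 km) × (5560/860)^(1/3) = 24500 km
d/d_R = (29800) / (24500) = 1.22
Since d/d_R > 1, the body is outside the Roche limit.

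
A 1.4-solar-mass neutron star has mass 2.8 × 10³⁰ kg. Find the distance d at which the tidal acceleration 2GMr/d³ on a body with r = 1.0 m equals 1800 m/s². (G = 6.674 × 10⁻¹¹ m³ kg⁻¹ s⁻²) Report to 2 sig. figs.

5.9 × 10⁵ m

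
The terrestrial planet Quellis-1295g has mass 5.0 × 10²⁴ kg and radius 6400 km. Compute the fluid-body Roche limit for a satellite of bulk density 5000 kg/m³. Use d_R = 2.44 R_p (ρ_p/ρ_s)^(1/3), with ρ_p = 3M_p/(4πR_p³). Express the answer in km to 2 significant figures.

15000 km

ρ_p = 3M_p/(4πR_p³) = 3 × (5.0 × 10²⁴) / (4π × (6.4 × 10⁶ m)³) = 4600 kg/m³
d_R = 2.44 × 6400 km × (4600/5000)^(1/3)
    = 15000 km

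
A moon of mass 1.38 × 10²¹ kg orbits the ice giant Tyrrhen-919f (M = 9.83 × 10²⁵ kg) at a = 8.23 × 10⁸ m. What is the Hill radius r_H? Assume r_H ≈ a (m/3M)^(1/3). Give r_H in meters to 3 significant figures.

r_H ≈ a (m/3M)^(1/3)
    = (8.23 × 10⁸) × (1.38 × 10²¹ / (3 × 9.83 × 10²⁵))^(1/3)
    = 1.38 × 10⁷ m

1.38 × 10⁷ m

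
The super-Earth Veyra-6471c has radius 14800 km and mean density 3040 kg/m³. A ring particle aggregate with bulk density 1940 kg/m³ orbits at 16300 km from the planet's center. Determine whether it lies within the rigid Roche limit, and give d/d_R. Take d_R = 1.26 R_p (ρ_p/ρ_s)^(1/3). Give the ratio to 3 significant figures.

inside; d/d_R ≈ 0.753

d_R = 1.26 × (14800 km) × (3040/1940)^(1/3) = 21660 km
d/d_R = (16300) / (21660) = 0.753
Since d/d_R < 1, the body is inside the Roche limit.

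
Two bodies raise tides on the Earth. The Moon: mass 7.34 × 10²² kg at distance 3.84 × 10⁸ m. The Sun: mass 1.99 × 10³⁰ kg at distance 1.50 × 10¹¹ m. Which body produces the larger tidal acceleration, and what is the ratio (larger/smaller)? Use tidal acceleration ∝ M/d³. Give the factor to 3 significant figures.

Tidal acceleration ∝ M/d³, so compare M/d³ for each.
The Moon: (7.34 × 10²²) / (3.84 × 10⁸)³ = 1.296 × 10⁻³
The Sun: (1.99 × 10³⁰) / (1.50 × 10¹¹)³ = 5.896 × 10⁻⁴
Ratio (larger/smaller) = 2.20

The Moon, by a factor of ≈ 2.20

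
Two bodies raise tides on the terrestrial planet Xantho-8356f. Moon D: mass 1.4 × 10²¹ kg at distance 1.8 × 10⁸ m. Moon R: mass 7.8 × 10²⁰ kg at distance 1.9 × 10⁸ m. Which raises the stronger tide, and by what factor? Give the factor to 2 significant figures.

Moon D, by a factor of ≈ 2.1

Tidal stretch scales as M/d³; compute that for each body.
Moon D: (1.4 × 10²¹) / (1.8 × 10⁸)³ = 2.401 × 10⁻⁴
Moon R: (7.8 × 10²⁰) / (1.9 × 10⁸)³ = 1.137 × 10⁻⁴
Ratio (larger/smaller) = 2.1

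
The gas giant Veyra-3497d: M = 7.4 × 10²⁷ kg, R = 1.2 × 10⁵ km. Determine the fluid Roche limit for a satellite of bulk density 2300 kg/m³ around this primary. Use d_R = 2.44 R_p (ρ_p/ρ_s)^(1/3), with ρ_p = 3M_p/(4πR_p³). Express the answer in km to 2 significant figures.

2.2 × 10⁵ km

ρ_p = 3M_p/(4πR_p³) = 3 × (7.4 × 10²⁷) / (4π × (1.2 × 10⁸ m)³) = 1000 kg/m³
d_R = 2.44 × 1.2 × 10⁵ km × (1000/2300)^(1/3)
    = 2.2 × 10⁵ km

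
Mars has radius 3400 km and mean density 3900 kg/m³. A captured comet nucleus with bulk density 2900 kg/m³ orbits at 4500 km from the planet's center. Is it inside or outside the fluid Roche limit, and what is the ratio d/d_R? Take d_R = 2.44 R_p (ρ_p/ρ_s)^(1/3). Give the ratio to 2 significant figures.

inside; d/d_R ≈ 0.49

d_R = 2.44 × (3400 km) × (3900/2900)^(1/3) = 9157 km
d/d_R = (4500) / (9157) = 0.49
Since d/d_R < 1, the body is inside the Roche limit.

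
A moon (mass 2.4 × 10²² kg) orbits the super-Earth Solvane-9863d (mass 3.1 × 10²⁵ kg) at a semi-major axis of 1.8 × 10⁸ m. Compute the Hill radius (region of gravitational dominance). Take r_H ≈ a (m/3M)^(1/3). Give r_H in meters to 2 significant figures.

1.1 × 10⁷ m

r_H ≈ a (m/3M)^(1/3)
    = (1.8 × 10⁸) × (2.4 × 10²² / (3 × 3.1 × 10²⁵))^(1/3)
    = 1.1 × 10⁷ m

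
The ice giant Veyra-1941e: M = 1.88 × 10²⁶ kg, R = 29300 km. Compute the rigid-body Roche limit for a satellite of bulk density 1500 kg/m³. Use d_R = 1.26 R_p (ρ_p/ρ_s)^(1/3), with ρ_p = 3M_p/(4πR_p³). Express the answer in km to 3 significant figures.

39100 km

ρ_p = 3M_p/(4πR_p³) = 3 × (1.88 × 10²⁶) / (4π × (2.93 × 10⁷ m)³) = 1780 kg/m³
d_R = 1.26 × 29300 km × (1780/1500)^(1/3)
    = 39100 km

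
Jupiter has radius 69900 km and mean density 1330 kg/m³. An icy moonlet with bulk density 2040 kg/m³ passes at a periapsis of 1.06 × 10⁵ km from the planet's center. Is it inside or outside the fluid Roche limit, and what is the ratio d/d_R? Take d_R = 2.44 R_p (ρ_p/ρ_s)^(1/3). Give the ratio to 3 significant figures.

d_R = 2.44 × (69900 km) × (1330/2040)^(1/3) = 1.479 × 10⁵ km
d/d_R = (1.06 × 10⁵) / (1.479 × 10⁵) = 0.717
Since d/d_R < 1, the body is inside the Roche limit.

inside; d/d_R ≈ 0.717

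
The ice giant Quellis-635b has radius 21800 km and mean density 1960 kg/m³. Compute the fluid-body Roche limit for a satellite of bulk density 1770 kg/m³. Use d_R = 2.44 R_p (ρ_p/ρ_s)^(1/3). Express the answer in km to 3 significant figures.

d_R = 2.44 × 21800 km × (1960/1770)^(1/3)
    = 55000 km

55000 km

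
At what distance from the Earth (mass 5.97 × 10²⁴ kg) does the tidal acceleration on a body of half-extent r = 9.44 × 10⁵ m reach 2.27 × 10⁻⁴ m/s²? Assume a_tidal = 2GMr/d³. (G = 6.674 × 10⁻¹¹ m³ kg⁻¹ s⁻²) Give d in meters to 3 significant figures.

1.49 × 10⁸ m

2GMr/d³ = a_tidal  ⇒  d = (2GMr / a_tidal)^(1/3)
d = (2 × 6.674×10⁻¹¹ × (5.97 × 10²⁴) × (9.44 × 10⁵) / (2.27 × 10⁻⁴))^(1/3)
  = 1.49 × 10⁸ m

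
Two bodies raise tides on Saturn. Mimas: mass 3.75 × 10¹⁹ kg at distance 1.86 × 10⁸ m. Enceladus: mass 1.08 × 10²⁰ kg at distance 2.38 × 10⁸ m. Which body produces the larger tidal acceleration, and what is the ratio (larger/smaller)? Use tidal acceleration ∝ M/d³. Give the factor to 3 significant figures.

The tide-raising term goes as M/d³ (the gradient of a 1/d² field).
Mimas: (3.75 × 10¹⁹) / (1.86 × 10⁸)³ = 5.828 × 10⁻⁶
Enceladus: (1.08 × 10²⁰) / (2.38 × 10⁸)³ = 8.011 × 10⁻⁶
Ratio (larger/smaller) = 1.37

Enceladus, by a factor of ≈ 1.37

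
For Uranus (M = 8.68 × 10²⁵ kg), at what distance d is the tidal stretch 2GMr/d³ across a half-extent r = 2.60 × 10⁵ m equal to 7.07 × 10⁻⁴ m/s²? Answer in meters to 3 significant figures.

1.62 × 10⁸ m

2GMr/d³ = a_tidal  ⇒  d = (2GMr / a_tidal)^(1/3)
d = (2 × 6.674×10⁻¹¹ × (8.68 × 10²⁵) × (2.60 × 10⁵) / (7.07 × 10⁻⁴))^(1/3)
  = 1.62 × 10⁸ m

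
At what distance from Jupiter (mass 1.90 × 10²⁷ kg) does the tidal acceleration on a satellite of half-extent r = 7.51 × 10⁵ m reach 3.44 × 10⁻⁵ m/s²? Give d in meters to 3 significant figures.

2GMr/d³ = a_tidal  ⇒  d = (2GMr / a_tidal)^(1/3)
d = (2 × 6.674×10⁻¹¹ × (1.90 × 10²⁷) × (7.51 × 10⁵) / (3.44 × 10⁻⁵))^(1/3)
  = 1.77 × 10⁹ m

1.77 × 10⁹ m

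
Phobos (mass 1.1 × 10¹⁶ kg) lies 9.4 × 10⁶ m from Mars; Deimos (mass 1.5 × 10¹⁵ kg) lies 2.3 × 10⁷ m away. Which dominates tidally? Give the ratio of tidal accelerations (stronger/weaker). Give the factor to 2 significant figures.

Phobos, by a factor of ≈ 110

Compare M/d³ for the two perturbers:
Phobos: (1.1 × 10¹⁶) / (9.4 × 10⁶)³ = 1.324 × 10⁻⁵
Deimos: (1.5 × 10¹⁵) / (2.3 × 10⁷)³ = 1.233 × 10⁻⁷
Ratio (larger/smaller) = 110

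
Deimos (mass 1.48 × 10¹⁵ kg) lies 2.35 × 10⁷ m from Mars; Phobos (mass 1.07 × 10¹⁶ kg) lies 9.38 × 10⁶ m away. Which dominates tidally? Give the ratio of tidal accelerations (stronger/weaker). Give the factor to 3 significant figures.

Phobos, by a factor of ≈ 114

Tidal acceleration ∝ M/d³, so compare M/d³ for each.
Deimos: (1.48 × 10¹⁵) / (2.35 × 10⁷)³ = 1.140 × 10⁻⁷
Phobos: (1.07 × 10¹⁶) / (9.38 × 10⁶)³ = 1.297 × 10⁻⁵
Ratio (larger/smaller) = 114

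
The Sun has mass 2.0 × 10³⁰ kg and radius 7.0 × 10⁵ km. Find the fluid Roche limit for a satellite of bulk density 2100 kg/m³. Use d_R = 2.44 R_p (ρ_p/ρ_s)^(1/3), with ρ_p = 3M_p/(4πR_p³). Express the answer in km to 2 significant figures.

ρ_p = 3M_p/(4πR_p³) = 3 × (2.0 × 10³⁰) / (4π × (7.0 × 10⁸ m)³) = 1400 kg/m³
d_R = 2.44 × 7.0 × 10⁵ km × (1400/2100)^(1/3)
    = 1.5 × 10⁶ km

1.5 × 10⁶ km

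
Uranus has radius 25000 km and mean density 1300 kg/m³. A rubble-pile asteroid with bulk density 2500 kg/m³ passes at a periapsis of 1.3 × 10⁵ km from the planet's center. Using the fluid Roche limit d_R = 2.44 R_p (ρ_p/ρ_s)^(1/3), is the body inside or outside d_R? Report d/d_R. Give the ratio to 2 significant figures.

d_R = 2.44 × (25000 km) × (1300/2500)^(1/3) = 49050 km
d/d_R = (1.3 × 10⁵) / (49050) = 2.7
Since d/d_R > 1, the body is outside the Roche limit.

outside; d/d_R ≈ 2.7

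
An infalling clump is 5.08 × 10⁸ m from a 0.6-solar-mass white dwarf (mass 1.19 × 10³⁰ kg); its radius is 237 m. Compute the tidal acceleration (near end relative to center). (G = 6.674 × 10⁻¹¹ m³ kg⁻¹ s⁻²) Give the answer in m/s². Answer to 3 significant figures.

2.87 × 10⁻⁴ m/s²

Differencing GM/(d−r)² and GM/d² to first order in r/d gives 2GMr/d³.
a_tidal = 2GMr/d³
        = 2 × (6.674 × 10⁻¹¹) × (1.19 × 10³⁰) × (237) / (5.08 × 10⁸)³
        = 2.87 × 10⁻⁴ m/s²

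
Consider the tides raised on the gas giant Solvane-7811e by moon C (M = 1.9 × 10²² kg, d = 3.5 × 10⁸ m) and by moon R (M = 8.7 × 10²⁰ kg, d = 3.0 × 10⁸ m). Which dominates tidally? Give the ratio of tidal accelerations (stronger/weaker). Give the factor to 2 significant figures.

Moon C, by a factor of ≈ 14

The tide-raising term goes as M/d³ (the gradient of a 1/d² field).
Moon C: (1.9 × 10²²) / (3.5 × 10⁸)³ = 4.431 × 10⁻⁴
Moon R: (8.7 × 10²⁰) / (3.0 × 10⁸)³ = 3.222 × 10⁻⁵
Ratio (larger/smaller) = 14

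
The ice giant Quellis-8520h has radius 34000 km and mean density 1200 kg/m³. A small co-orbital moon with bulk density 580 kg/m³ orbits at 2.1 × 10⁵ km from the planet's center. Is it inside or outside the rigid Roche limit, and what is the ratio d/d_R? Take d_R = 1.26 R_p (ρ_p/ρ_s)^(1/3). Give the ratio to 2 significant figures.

outside; d/d_R ≈ 3.8

d_R = 1.26 × (34000 km) × (1200/580)^(1/3) = 54590 km
d/d_R = (2.1 × 10⁵) / (54590) = 3.8
Since d/d_R > 1, the body is outside the Roche limit.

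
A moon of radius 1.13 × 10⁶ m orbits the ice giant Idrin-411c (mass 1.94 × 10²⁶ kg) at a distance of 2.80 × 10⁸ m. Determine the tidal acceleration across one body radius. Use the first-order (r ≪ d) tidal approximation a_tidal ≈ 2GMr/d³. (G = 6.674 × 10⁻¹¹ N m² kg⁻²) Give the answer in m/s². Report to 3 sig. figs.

a_tidal = 2GMr/d³
        = 2 × (6.674 × 10⁻¹¹) × (1.94 × 10²⁶) × (1.13 × 10⁶) / (2.80 × 10⁸)³
        = 1.33 × 10⁻³ m/s²

1.33 × 10⁻³ m/s²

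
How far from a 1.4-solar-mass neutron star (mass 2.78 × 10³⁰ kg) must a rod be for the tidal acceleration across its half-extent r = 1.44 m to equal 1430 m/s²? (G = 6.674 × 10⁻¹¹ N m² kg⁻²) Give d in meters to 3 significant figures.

7.20 × 10⁵ m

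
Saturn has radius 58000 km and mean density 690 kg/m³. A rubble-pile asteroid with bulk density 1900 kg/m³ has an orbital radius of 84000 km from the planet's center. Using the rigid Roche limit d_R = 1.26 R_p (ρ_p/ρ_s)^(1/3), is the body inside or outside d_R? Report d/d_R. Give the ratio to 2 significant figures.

outside; d/d_R ≈ 1.6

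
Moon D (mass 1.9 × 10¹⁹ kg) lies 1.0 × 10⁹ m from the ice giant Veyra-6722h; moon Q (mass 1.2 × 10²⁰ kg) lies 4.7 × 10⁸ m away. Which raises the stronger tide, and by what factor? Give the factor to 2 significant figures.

Tidal acceleration ∝ M/d³, so compare M/d³ for each.
Moon D: (1.9 × 10¹⁹) / (1.0 × 10⁹)³ = 1.900 × 10⁻⁸
Moon Q: (1.2 × 10²⁰) / (4.7 × 10⁸)³ = 1.156 × 10⁻⁶
Ratio (larger/smaller) = 61

Moon Q, by a factor of ≈ 61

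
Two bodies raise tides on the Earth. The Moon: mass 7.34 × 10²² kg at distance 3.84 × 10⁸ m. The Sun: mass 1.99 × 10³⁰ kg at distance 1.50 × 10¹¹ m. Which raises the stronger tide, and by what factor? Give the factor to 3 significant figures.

The Moon, by a factor of ≈ 2.20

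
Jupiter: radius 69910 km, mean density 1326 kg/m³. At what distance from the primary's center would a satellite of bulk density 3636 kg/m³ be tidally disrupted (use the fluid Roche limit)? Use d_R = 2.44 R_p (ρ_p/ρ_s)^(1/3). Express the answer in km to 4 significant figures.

d_R = 2.44 × 69910 km × (1326/3636)^(1/3)
    = 1.219 × 10⁵ km

1.219 × 10⁵ km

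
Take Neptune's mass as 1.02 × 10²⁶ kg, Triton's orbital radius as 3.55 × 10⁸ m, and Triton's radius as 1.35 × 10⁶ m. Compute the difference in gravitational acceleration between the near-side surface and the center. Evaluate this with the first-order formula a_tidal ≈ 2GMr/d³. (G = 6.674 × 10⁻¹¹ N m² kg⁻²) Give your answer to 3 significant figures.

4.11 × 10⁻⁴ m/s²

Δa = 2GMr/d³
   = 2 × (6.674 × 10⁻¹¹) × (1.02 × 10²⁶) × (1.35 × 10⁶) / (3.55 × 10⁸)³
   = 4.11 × 10⁻⁴ m/s²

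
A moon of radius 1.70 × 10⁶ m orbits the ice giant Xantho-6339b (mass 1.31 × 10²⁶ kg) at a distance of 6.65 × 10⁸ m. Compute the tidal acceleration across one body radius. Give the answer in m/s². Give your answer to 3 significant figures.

Δg = 2GMr/d³
   = 2 × (6.674 × 10⁻¹¹) × (1.31 × 10²⁶) × (1.70 × 10⁶) / (6.65 × 10⁸)³
   = 1.01 × 10⁻⁴ m/s²

1.01 × 10⁻⁴ m/s²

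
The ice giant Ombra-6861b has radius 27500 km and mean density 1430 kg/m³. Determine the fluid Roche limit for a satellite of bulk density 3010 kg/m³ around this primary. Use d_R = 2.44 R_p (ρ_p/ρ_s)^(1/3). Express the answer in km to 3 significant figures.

52400 km

d_R = 2.44 × 27500 km × (1430/3010)^(1/3)
    = 52400 km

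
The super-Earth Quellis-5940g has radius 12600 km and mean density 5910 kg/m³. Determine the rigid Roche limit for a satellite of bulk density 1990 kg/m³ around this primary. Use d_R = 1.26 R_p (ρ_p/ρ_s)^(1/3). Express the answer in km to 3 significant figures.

22800 km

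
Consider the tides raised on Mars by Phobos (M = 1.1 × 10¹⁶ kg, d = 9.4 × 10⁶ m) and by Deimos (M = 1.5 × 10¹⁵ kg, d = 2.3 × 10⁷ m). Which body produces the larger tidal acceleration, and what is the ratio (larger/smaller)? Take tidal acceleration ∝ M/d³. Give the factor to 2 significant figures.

Phobos, by a factor of ≈ 110

Compare M/d³ for the two perturbers:
Phobos: (1.1 × 10¹⁶) / (9.4 × 10⁶)³ = 1.324 × 10⁻⁵
Deimos: (1.5 × 10¹⁵) / (2.3 × 10⁷)³ = 1.233 × 10⁻⁷
Ratio (larger/smaller) = 110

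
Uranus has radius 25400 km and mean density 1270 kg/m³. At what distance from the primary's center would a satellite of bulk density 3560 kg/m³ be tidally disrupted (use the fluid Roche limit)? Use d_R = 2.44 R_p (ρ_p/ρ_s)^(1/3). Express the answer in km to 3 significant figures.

44000 km

d_R = 2.44 × 25400 km × (1270/3560)^(1/3)
    = 44000 km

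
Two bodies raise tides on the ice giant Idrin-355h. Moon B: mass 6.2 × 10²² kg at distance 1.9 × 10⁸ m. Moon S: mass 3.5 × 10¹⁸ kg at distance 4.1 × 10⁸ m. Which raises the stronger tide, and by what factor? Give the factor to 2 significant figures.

Moon B, by a factor of ≈ 1.8 × 10⁵

The tide-raising term goes as M/d³ (the gradient of a 1/d² field).
Moon B: (6.2 × 10²²) / (1.9 × 10⁸)³ = 9.039 × 10⁻³
Moon S: (3.5 × 10¹⁸) / (4.1 × 10⁸)³ = 5.078 × 10⁻⁸
Ratio (larger/smaller) = 1.8 × 10⁵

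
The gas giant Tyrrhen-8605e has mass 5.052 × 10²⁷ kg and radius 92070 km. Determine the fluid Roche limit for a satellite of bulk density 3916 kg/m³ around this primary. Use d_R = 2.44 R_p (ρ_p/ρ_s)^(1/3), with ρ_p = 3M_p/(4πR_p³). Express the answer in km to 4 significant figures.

ρ_p = 3M_p/(4πR_p³) = 3 × (5.052 × 10²⁷) / (4π × (9.207 × 10⁷ m)³) = 1545 kg/m³
d_R = 2.44 × 92070 km × (1545/3916)^(1/3)
    = 1.648 × 10⁵ km

1.648 × 10⁵ km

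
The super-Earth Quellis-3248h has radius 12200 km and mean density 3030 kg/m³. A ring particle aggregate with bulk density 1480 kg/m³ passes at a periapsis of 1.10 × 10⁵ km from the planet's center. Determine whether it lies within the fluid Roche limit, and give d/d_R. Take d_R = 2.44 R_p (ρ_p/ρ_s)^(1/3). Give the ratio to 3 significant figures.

outside; d/d_R ≈ 2.91

d_R = 2.44 × (12200 km) × (3030/1480)^(1/3) = 37800 km
d/d_R = (1.10 × 10⁵) / (37800) = 2.91
Since d/d_R > 1, the body is outside the Roche limit.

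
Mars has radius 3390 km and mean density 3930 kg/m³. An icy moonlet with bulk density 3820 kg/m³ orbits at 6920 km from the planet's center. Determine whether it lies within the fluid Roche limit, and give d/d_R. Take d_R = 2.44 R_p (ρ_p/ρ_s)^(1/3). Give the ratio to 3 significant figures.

d_R = 2.44 × (3390 km) × (3930/3820)^(1/3) = 8350 km
d/d_R = (6920) / (8350) = 0.829
Since d/d_R < 1, the body is inside the Roche limit.

inside; d/d_R ≈ 0.829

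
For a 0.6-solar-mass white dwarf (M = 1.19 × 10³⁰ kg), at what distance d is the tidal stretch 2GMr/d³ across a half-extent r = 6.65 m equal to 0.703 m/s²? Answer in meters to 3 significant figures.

1.15 × 10⁷ m

2GMr/d³ = a_tidal  ⇒  d = (2GMr / a_tidal)^(1/3)
d = (2 × 6.674×10⁻¹¹ × (1.19 × 10³⁰) × (6.65) / (0.703))^(1/3)
  = 1.15 × 10⁷ m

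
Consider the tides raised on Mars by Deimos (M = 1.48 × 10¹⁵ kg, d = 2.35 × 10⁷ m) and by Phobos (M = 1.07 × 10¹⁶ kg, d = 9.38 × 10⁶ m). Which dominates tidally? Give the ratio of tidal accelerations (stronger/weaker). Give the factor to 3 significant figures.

Phobos, by a factor of ≈ 114

Tidal stretch scales as M/d³; compute that for each body.
Deimos: (1.48 × 10¹⁵) / (2.35 × 10⁷)³ = 1.140 × 10⁻⁷
Phobos: (1.07 × 10¹⁶) / (9.38 × 10⁶)³ = 1.297 × 10⁻⁵
Ratio (larger/smaller) = 114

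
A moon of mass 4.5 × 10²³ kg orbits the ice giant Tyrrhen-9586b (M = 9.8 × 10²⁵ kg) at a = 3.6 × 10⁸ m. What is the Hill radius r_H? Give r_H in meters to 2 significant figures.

4.1 × 10⁷ m

r_H ≈ a (m/3M)^(1/3)
    = (3.6 × 10⁸) × (4.5 × 10²³ / (3 × 9.8 × 10²⁵))^(1/3)
    = 4.1 × 10⁷ m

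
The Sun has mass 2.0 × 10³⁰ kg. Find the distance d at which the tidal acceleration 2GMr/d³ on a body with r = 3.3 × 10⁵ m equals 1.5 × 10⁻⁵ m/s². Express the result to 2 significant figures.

2GMr/d³ = a_tidal  ⇒  d = (2GMr / a_tidal)^(1/3)
d = (2 × 6.674×10⁻¹¹ × (2.0 × 10³⁰) × (3.3 × 10⁵) / (1.5 × 10⁻⁵))^(1/3)
  = 1.8 × 10¹⁰ m

1.8 × 10¹⁰ m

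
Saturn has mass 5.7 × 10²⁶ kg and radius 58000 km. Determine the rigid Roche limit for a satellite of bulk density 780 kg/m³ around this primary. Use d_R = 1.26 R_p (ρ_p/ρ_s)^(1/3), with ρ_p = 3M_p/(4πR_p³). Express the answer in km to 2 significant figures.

ρ_p = 3M_p/(4πR_p³) = 3 × (5.7 × 10²⁶) / (4π × (5.8 × 10⁷ m)³) = 700 kg/m³
d_R = 1.26 × 58000 km × (700/780)^(1/3)
    = 70000 km

70000 km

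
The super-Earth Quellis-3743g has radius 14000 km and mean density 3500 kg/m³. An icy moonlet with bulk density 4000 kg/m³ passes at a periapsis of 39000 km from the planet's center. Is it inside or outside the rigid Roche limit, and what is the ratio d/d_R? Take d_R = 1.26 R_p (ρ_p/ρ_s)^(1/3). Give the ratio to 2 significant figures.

d_R = 1.26 × (14000 km) × (3500/4000)^(1/3) = 16870 km
d/d_R = (39000) / (16870) = 2.3
Since d/d_R > 1, the body is outside the Roche limit.

outside; d/d_R ≈ 2.3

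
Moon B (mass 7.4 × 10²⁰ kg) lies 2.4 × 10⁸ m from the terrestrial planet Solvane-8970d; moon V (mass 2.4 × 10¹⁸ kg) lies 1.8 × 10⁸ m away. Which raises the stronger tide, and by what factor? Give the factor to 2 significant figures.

Tidal acceleration ∝ M/d³, so compare M/d³ for each.
Moon B: (7.4 × 10²⁰) / (2.4 × 10⁸)³ = 5.353 × 10⁻⁵
Moon V: (2.4 × 10¹⁸) / (1.8 × 10⁸)³ = 4.115 × 10⁻⁷
Ratio (larger/smaller) = 130

Moon B, by a factor of ≈ 130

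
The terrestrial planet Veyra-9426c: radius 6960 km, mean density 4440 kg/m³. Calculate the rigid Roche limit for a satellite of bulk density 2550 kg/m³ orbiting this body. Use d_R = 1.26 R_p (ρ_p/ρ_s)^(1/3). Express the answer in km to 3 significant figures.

10600 km

d_R = 1.26 × 6960 km × (4440/2550)^(1/3)
    = 10600 km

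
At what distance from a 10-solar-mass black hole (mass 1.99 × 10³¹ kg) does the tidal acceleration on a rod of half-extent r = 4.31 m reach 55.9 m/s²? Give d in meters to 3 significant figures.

5.89 × 10⁶ m

2GMr/d³ = a_tidal  ⇒  d = (2GMr / a_tidal)^(1/3)
d = (2 × 6.674×10⁻¹¹ × (1.99 × 10³¹) × (4.31) / (55.9))^(1/3)
  = 5.89 × 10⁶ m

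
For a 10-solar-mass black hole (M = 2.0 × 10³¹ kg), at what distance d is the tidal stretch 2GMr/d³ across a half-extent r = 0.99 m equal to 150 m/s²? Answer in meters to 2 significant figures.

2GMr/d³ = a_tidal  ⇒  d = (2GMr / a_tidal)^(1/3)
d = (2 × 6.674×10⁻¹¹ × (2.0 × 10³¹) × (0.99) / (150))^(1/3)
  = 2.6 × 10⁶ m

2.6 × 10⁶ m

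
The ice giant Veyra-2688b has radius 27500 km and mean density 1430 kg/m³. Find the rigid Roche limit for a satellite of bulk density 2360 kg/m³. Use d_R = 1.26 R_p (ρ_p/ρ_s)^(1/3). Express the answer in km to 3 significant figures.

d_R = 1.26 × 27500 km × (1430/2360)^(1/3)
    = 29300 km

29300 km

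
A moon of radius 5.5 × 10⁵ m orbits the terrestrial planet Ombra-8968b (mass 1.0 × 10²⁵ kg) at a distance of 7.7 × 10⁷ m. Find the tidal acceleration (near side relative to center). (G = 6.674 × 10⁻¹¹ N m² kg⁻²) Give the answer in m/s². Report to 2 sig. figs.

1.6 × 10⁻³ m/s²

Δg = 2GMr/d³
   = 2 × (6.674 × 10⁻¹¹) × (1.0 × 10²⁵) × (5.5 × 10⁵) / (7.7 × 10⁷)³
   = 1.6 × 10⁻³ m/s²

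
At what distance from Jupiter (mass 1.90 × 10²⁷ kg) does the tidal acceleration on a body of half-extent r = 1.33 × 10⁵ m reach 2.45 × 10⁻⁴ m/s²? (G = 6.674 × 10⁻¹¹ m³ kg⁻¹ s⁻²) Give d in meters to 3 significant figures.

2GMr/d³ = a_tidal  ⇒  d = (2GMr / a_tidal)^(1/3)
d = (2 × 6.674×10⁻¹¹ × (1.90 × 10²⁷) × (1.33 × 10⁵) / (2.45 × 10⁻⁴))^(1/3)
  = 5.16 × 10⁸ m

5.16 × 10⁸ m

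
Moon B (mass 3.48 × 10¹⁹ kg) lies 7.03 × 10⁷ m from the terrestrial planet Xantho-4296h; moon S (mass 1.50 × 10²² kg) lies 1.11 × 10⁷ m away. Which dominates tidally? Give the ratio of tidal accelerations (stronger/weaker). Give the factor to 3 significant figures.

Moon S, by a factor of ≈ 1.09 × 10⁵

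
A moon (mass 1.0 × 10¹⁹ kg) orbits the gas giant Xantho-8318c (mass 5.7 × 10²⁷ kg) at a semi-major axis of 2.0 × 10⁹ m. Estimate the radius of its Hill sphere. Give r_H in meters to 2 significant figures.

1.7 × 10⁶ m

r_H ≈ a (m/3M)^(1/3)
    = (2.0 × 10⁹) × (1.0 × 10¹⁹ / (3 × 5.7 × 10²⁷))^(1/3)
    = 1.7 × 10⁶ m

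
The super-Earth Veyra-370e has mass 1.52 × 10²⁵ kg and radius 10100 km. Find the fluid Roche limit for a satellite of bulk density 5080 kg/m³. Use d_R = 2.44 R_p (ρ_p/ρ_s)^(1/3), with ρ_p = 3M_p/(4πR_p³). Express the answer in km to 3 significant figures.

21800 km

ρ_p = 3M_p/(4πR_p³) = 3 × (1.52 × 10²⁵) / (4π × (1.01 × 10⁷ m)³) = 3520 kg/m³
d_R = 2.44 × 10100 km × (3520/5080)^(1/3)
    = 21800 km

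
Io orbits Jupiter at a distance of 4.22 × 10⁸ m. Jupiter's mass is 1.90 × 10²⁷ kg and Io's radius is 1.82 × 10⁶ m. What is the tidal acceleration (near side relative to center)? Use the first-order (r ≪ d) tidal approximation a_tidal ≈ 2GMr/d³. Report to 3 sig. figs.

6.14 × 10⁻³ m/s²

a_tidal = 2GMr/d³
        = 2 × (6.674 × 10⁻¹¹) × (1.90 × 10²⁷) × (1.82 × 10⁶) / (4.22 × 10⁸)³
        = 6.14 × 10⁻³ m/s²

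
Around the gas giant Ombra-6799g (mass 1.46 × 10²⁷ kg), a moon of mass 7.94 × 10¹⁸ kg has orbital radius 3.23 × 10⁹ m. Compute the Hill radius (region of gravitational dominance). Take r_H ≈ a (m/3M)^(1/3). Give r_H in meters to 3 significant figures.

r_H ≈ a (m/3M)^(1/3)
    = (3.23 × 10⁹) × (7.94 × 10¹⁸ / (3 × 1.46 × 10²⁷))^(1/3)
    = 3.94 × 10⁶ m

3.94 × 10⁶ m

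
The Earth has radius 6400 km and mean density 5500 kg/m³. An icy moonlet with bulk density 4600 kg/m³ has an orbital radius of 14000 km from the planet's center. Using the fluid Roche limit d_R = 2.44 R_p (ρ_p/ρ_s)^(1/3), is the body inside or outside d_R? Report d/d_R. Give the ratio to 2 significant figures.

d_R = 2.44 × (6400 km) × (5500/4600)^(1/3) = 16570 km
d/d_R = (14000) / (16570) = 0.84
Since d/d_R < 1, the body is inside the Roche limit.

inside; d/d_R ≈ 0.84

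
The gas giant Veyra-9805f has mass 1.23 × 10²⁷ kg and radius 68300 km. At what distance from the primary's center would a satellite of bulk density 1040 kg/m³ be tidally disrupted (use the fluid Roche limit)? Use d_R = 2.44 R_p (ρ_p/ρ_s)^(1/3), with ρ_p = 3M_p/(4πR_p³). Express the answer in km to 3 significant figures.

ρ_p = 3M_p/(4πR_p³) = 3 × (1.23 × 10²⁷) / (4π × (6.83 × 10⁷ m)³) = 922 kg/m³
d_R = 2.44 × 68300 km × (922/1040)^(1/3)
    = 1.60 × 10⁵ km

1.60 × 10⁵ km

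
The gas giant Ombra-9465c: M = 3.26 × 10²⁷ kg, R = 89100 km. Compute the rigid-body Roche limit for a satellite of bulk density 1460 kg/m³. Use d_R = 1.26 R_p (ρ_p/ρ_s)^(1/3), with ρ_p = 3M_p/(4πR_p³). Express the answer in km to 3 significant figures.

ρ_p = 3M_p/(4πR_p³) = 3 × (3.26 × 10²⁷) / (4π × (8.91 × 10⁷ m)³) = 1100 kg/m³
d_R = 1.26 × 89100 km × (1100/1460)^(1/3)
    = 1.02 × 10⁵ km

1.02 × 10⁵ km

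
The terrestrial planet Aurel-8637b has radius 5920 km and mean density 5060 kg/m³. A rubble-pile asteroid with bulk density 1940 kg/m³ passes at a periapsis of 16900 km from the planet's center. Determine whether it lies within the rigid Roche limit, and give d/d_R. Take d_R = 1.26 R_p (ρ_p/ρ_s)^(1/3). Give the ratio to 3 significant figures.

outside; d/d_R ≈ 1.65

d_R = 1.26 × (5920 km) × (5060/1940)^(1/3) = 10270 km
d/d_R = (16900) / (10270) = 1.65
Since d/d_R > 1, the body is outside the Roche limit.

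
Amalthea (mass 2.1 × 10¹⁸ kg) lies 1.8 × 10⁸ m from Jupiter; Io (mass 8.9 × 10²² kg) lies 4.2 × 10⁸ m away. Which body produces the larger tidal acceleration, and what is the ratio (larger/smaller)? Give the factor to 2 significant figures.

Tidal acceleration ∝ M/d³, so compare M/d³ for each.
Amalthea: (2.1 × 10¹⁸) / (1.8 × 10⁸)³ = 3.601 × 10⁻⁷
Io: (8.9 × 10²²) / (4.2 × 10⁸)³ = 1.201 × 10⁻³
Ratio (larger/smaller) = 3300

Io, by a factor of ≈ 3300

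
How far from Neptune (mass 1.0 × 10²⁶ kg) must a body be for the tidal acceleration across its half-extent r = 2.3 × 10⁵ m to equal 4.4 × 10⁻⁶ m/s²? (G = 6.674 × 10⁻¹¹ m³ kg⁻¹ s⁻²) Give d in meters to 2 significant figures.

2GMr/d³ = a_tidal  ⇒  d = (2GMr / a_tidal)^(1/3)
d = (2 × 6.674×10⁻¹¹ × (1.0 × 10²⁶) × (2.3 × 10⁵) / (4.4 × 10⁻⁶))^(1/3)
  = 8.9 × 10⁸ m

8.9 × 10⁸ m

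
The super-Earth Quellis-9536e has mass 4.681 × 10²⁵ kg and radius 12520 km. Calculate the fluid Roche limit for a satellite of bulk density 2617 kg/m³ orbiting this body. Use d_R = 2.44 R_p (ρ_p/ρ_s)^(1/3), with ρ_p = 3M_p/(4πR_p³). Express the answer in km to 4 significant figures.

39590 km

ρ_p = 3M_p/(4πR_p³) = 3 × (4.681 × 10²⁵) / (4π × (1.252 × 10⁷ m)³) = 5694 kg/m³
d_R = 2.44 × 12520 km × (5694/2617)^(1/3)
    = 39590 km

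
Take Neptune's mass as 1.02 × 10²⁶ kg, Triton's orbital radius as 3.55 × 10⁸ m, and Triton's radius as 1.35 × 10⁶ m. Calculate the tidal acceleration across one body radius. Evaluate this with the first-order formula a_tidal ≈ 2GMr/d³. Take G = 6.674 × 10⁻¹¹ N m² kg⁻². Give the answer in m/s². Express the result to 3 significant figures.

4.11 × 10⁻⁴ m/s²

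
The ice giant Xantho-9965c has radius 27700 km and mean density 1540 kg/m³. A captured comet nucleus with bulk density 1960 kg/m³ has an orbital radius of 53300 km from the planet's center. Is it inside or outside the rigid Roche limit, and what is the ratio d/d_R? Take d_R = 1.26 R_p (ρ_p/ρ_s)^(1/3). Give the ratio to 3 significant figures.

outside; d/d_R ≈ 1.65

d_R = 1.26 × (27700 km) × (1540/1960)^(1/3) = 32210 km
d/d_R = (53300) / (32210) = 1.65
Since d/d_R > 1, the body is outside the Roche limit.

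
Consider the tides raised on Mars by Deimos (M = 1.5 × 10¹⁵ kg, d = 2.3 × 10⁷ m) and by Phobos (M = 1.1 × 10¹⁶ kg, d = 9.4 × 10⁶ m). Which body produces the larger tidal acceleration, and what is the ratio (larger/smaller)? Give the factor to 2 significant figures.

Phobos, by a factor of ≈ 110

Tidal acceleration ∝ M/d³, so compare M/d³ for each.
Deimos: (1.5 × 10¹⁵) / (2.3 × 10⁷)³ = 1.233 × 10⁻⁷
Phobos: (1.1 × 10¹⁶) / (9.4 × 10⁶)³ = 1.324 × 10⁻⁵
Ratio (larger/smaller) = 110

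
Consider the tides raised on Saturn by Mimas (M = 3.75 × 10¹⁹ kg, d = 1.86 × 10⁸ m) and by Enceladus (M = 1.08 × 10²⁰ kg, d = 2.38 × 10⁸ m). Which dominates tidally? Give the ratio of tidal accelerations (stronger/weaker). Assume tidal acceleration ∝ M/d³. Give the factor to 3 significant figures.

The tide-raising term goes as M/d³ (the gradient of a 1/d² field).
Mimas: (3.75 × 10¹⁹) / (1.86 × 10⁸)³ = 5.828 × 10⁻⁶
Enceladus: (1.08 × 10²⁰) / (2.38 × 10⁸)³ = 8.011 × 10⁻⁶
Ratio (larger/smaller) = 1.37

Enceladus, by a factor of ≈ 1.37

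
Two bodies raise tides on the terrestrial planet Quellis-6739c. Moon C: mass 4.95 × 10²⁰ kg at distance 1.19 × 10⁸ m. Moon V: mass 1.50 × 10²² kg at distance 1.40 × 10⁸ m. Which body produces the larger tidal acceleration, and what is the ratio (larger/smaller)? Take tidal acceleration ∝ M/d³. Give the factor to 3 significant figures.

Moon V, by a factor of ≈ 18.6

Compare M/d³ for the two perturbers:
Moon C: (4.95 × 10²⁰) / (1.19 × 10⁸)³ = 2.937 × 10⁻⁴
Moon V: (1.50 × 10²²) / (1.40 × 10⁸)³ = 5.466 × 10⁻³
Ratio (larger/smaller) = 18.6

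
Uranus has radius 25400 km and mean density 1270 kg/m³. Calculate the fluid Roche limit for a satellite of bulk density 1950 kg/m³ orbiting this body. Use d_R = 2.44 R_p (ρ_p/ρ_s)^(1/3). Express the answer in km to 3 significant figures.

d_R = 2.44 × 25400 km × (1270/1950)^(1/3)
    = 53700 km

53700 km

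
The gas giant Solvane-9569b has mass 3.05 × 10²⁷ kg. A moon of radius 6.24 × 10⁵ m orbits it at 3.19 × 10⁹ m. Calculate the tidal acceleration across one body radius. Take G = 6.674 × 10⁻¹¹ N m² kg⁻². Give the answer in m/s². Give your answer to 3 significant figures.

7.83 × 10⁻⁶ m/s²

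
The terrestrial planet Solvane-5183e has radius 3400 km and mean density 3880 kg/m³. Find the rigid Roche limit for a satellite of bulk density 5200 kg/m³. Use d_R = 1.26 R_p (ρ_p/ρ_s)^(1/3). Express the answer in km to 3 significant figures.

d_R = 1.26 × 3400 km × (3880/5200)^(1/3)
    = 3890 km

3890 km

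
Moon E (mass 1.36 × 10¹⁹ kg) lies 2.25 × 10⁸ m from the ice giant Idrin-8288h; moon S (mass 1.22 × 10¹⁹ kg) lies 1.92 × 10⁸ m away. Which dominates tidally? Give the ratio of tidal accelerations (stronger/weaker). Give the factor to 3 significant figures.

Moon S, by a factor of ≈ 1.44

Tidal stretch scales as M/d³; compute that for each body.
Moon E: (1.36 × 10¹⁹) / (2.25 × 10⁸)³ = 1.194 × 10⁻⁶
Moon S: (1.22 × 10¹⁹) / (1.92 × 10⁸)³ = 1.724 × 10⁻⁶
Ratio (larger/smaller) = 1.44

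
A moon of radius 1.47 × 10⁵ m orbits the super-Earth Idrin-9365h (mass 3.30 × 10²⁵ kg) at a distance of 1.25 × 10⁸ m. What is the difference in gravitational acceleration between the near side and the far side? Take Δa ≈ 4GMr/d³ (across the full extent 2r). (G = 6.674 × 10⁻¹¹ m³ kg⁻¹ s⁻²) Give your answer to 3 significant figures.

a_tidal = 4GMr/d³
        = 4 × (6.674 × 10⁻¹¹) × (3.30 × 10²⁵) × (1.47 × 10⁵) / (1.25 × 10⁸)³
        = 6.63 × 10⁻⁴ m/s²

6.63 × 10⁻⁴ m/s²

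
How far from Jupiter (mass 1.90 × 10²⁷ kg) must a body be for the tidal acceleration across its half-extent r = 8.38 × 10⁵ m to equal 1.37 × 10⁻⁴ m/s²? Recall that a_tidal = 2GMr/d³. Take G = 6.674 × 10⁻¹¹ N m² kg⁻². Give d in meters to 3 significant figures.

1.16 × 10⁹ m

2GMr/d³ = a_tidal  ⇒  d = (2GMr / a_tidal)^(1/3)
d = (2 × 6.674×10⁻¹¹ × (1.90 × 10²⁷) × (8.38 × 10⁵) / (1.37 × 10⁻⁴))^(1/3)
  = 1.16 × 10⁹ m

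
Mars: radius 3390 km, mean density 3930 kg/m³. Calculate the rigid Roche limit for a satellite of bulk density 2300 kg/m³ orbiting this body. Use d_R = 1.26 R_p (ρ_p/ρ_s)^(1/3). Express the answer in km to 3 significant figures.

5110 km

d_R = 1.26 × 3390 km × (3930/2300)^(1/3)
    = 5110 km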